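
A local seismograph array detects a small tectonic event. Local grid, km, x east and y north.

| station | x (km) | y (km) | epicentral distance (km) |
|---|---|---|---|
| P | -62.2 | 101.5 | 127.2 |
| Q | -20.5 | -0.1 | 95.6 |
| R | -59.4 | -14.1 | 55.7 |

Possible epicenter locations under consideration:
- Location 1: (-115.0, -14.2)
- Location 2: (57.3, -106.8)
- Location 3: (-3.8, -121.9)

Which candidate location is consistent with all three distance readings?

Location 1

For each candidate, compare |candidate − station| to the reported distance:
Location 1: residuals P 0.0, Q 0.1, R 0.1 → max 0.1 km
Location 2: residuals P 112.9, Q 36.5, R 93.3 → max 112.9 km
Location 3: residuals P 103.7, Q 27.3, R 65.6 → max 103.7 km
Only Location 1 has all residuals ≈ 0.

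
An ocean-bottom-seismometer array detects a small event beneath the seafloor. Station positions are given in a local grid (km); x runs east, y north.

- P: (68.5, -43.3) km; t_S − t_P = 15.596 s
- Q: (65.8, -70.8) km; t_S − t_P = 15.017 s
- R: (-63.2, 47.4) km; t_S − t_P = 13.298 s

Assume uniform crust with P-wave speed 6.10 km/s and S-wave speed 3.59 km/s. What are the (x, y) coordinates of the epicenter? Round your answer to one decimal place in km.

x ≈ -65.2 km, y ≈ -68.6 km

Distance from S−P lag: d = Δt · v_P v_S / (v_P − v_S) = Δt · (6.10·3.59)/(6.10−3.59) ≈ 8.7247·Δt.
So d_P = 136.07, d_Q = 131.02, d_R = 116.02 km.
Circle about each station: (x − 68.5)² + (y + 43.3)² = 136.07²; (x − 65.8)² + (y + 70.8)² = 131.02²; (x + 63.2)² + (y − 47.4)² = 116.02².
Subtracting the P equation from the Q and R equations removes the quadratic terms:
-5.4 x − 55.0 y = 4123.94
-263.4 x + 181.4 y = 4728.26
Solving the 2×2 system: x ≈ -65.2, y ≈ -68.6 km.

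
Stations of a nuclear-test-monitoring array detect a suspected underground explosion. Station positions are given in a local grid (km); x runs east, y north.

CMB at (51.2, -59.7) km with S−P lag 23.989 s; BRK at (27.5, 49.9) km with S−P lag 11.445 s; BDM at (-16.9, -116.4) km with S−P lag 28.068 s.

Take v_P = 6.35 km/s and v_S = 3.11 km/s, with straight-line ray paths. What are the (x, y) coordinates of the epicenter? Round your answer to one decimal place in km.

Distance from S−P lag: d = Δt · v_P v_S / (v_P − v_S) = Δt · (6.35·3.11)/(6.35−3.11) ≈ 6.0952·Δt.
So d_CMB = 146.22, d_BRK = 69.76, d_BDM = 171.08 km.
Circle about each station: (x − 51.2)² + (y + 59.7)² = 146.22²; (x − 27.5)² + (y − 49.9)² = 69.76²; (x + 16.9)² + (y + 116.4)² = 171.08².
Subtracting the CMB equation from the BRK and BDM equations removes the quadratic terms:
-47.4 x + 219.2 y = 13574.56
-136.2 x − 113.4 y = -239.04
Solving the 2×2 system: x ≈ -42.2, y ≈ 52.8 km.
Check against CMB (with the unrounded x, y): √((x − 51.2)²+(y + 59.7)²) = 146.22 ≈ 146.22 km. ✓

-42.2 km east, 52.8 km north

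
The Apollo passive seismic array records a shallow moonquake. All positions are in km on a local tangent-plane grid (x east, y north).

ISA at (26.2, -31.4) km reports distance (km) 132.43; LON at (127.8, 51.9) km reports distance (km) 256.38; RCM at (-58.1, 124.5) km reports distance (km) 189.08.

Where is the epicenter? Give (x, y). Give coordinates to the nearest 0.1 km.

x ≈ -103.3 km, y ≈ -59.1 km

Circle about each station: (x − 26.2)² + (y + 31.4)² = 132.43²; (x − 127.8)² + (y − 51.9)² = 256.38²; (x + 58.1)² + (y − 124.5)² = 189.08².
Subtracting pairs of circle equations eliminates x²+y² and gives linear equations (the radical axes):
203.2 x + 166.6 y = -30838.95
-168.6 x + 311.8 y = -1010.08
Solving the 2×2 system: x ≈ -103.3, y ≈ -59.1 km.
Check against ISA (with the unrounded x, y): √((x − 26.2)²+(y + 31.4)²) = 132.44 ≈ 132.43 km. ✓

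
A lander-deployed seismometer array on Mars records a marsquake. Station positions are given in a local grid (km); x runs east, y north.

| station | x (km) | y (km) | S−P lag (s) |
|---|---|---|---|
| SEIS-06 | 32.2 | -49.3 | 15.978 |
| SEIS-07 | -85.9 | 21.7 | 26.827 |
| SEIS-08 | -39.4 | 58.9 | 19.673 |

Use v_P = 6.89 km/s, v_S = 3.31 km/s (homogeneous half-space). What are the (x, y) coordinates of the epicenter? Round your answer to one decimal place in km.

84.2 km east, 38.2 km north

Distance from S−P lag: d = Δt · v_P v_S / (v_P − v_S) = Δt · (6.89·3.31)/(6.89−3.31) ≈ 6.3704·Δt.
So d_SEIS-06 = 101.79, d_SEIS-07 = 170.90, d_SEIS-08 = 125.32 km.
Circle about each station: (x − 32.2)² + (y + 49.3)² = 101.79²; (x + 85.9)² + (y − 21.7)² = 170.90²; (x + 39.4)² + (y − 58.9)² = 125.32².
Subtracting the SEIS-06 equation from the SEIS-07 and SEIS-08 equations removes the quadratic terms:
-236.2 x + 142.0 y = -14463.24
-143.2 x + 216.4 y = -3789.66
Solving the 2×2 system: x ≈ 84.2, y ≈ 38.2 km.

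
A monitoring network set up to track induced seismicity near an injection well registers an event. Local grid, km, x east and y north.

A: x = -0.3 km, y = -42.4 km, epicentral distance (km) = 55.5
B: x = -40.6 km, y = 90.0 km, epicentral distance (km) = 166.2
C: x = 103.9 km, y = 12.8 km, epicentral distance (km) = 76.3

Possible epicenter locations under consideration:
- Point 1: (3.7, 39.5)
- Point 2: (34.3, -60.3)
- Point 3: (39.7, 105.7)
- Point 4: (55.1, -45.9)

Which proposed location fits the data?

For each candidate, compare |candidate − station| to the reported distance:
Point 1: residuals A 26.5, B 99.0, C 27.4 → max 99.0 km
Point 2: residuals A 16.5, B 1.7, C 24.6 → max 24.6 km
Point 3: residuals A 97.9, B 84.4, C 36.6 → max 97.9 km
Point 4: residuals A 0.0, B 0.0, C 0.0 → max 0.0 km
Only Point 4 has all residuals ≈ 0.

Point 4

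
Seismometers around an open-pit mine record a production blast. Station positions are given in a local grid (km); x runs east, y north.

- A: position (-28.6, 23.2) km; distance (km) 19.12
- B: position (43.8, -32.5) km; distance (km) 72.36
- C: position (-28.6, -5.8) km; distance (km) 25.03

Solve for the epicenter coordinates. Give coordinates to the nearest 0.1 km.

Circle about each station: (x + 28.6)² + (y − 23.2)² = 19.12²; (x − 43.8)² + (y + 32.5)² = 72.36²; (x + 28.6)² + (y + 5.8)² = 25.03².
Subtracting pairs of circle equations eliminates x²+y² and gives linear equations (the radical axes):
144.8 x − 111.4 y = -3251.91
0.0 x − 58.0 y = -765.53
Solving the 2×2 system: x ≈ -12.3, y ≈ 13.2 km.

(-12.3, 13.2)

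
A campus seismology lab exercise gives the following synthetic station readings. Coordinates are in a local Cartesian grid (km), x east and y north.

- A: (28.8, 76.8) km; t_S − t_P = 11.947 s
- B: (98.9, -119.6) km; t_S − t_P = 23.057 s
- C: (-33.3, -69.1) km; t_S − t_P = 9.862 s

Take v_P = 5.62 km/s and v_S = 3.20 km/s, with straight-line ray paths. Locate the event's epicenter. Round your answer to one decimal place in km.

Distance from S−P lag: d = Δt · v_P v_S / (v_P − v_S) = Δt · (5.62·3.20)/(5.62−3.20) ≈ 7.4314·Δt.
So d_A = 88.78, d_B = 171.35, d_C = 73.29 km.
Circle about each station: (x − 28.8)² + (y − 76.8)² = 88.78²; (x − 98.9)² + (y + 119.6)² = 171.35²; (x + 33.3)² + (y + 69.1)² = 73.29².
Subtracting the A equation from the B and C equations removes the quadratic terms:
140.2 x − 392.8 y = -4121.24
-124.2 x − 291.8 y = 1666.48
Solving the 2×2 system: x ≈ -20.7, y ≈ 3.1 km.

-20.7 km east, 3.1 km north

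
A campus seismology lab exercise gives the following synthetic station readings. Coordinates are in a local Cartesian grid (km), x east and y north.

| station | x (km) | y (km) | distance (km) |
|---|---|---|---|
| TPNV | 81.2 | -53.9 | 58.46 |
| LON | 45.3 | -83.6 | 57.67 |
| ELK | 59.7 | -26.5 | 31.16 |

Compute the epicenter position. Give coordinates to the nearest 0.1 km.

Circle about each station: (x − 81.2)² + (y + 53.9)² = 58.46²; (x − 45.3)² + (y + 83.6)² = 57.67²; (x − 59.7)² + (y + 26.5)² = 31.16².
Subtracting the TPNV equation from the LON and ELK equations removes the quadratic terms:
-71.8 x − 59.4 y = -365.86
-43.0 x + 54.8 y = -2785.68
Solving the 2×2 system: x ≈ 28.6, y ≈ -28.4 km.

x ≈ 28.6 km, y ≈ -28.4 km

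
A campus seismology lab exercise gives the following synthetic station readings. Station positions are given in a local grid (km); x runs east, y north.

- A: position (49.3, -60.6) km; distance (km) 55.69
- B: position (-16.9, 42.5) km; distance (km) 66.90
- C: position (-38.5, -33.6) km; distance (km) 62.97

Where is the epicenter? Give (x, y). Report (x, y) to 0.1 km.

Circle about each station: (x − 49.3)² + (y + 60.6)² = 55.69²; (x + 16.9)² + (y − 42.5)² = 66.90²; (x + 38.5)² + (y + 33.6)² = 62.97².
Subtracting pairs of circle equations eliminates x²+y² and gives linear equations (the radical axes):
-132.4 x + 206.2 y = -5385.22
-175.6 x + 54.0 y = -4355.48
Solving the 2×2 system: x ≈ 20.9, y ≈ -12.7 km.

20.9 km east, -12.7 km north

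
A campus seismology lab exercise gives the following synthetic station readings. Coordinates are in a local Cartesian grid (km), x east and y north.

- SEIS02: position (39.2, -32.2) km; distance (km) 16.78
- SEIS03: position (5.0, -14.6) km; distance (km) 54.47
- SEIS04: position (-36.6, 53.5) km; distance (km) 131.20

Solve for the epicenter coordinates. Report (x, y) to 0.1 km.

(50.4, -44.7)

Circle about each station: (x − 39.2)² + (y + 32.2)² = 16.78²; (x − 5.0)² + (y + 14.6)² = 54.47²; (x + 36.6)² + (y − 53.5)² = 131.20².
Subtracting pairs of circle equations eliminates x²+y² and gives linear equations (the radical axes):
-68.4 x + 35.2 y = -5020.73
-151.6 x + 171.4 y = -15303.54
Solving the 2×2 system: x ≈ 50.4, y ≈ -44.7 km.
Check against SEIS02 (with the unrounded x, y): √((x − 39.2)²+(y + 32.2)²) = 16.79 ≈ 16.78 km. ✓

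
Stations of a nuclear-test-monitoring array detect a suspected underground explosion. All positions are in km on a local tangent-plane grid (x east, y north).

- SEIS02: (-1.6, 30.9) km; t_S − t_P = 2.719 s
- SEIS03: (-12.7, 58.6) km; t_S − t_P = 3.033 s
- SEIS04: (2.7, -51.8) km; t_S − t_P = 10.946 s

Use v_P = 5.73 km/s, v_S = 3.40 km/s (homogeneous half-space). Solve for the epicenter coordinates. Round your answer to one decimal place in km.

Distance from S−P lag: d = Δt · v_P v_S / (v_P − v_S) = Δt · (5.73·3.40)/(5.73−3.40) ≈ 8.3614·Δt.
So d_SEIS02 = 22.73, d_SEIS03 = 25.36, d_SEIS04 = 91.52 km.
Circle about each station: (x + 1.6)² + (y − 30.9)² = 22.73²; (x + 12.7)² + (y − 58.6)² = 25.36²; (x − 2.7)² + (y + 51.8)² = 91.52².
Subtracting the SEIS02 equation from the SEIS03 and SEIS04 equations removes the quadratic terms:
-22.2 x + 55.4 y = 2511.40
8.6 x − 165.4 y = -6126.10
Solving the 2×2 system: x ≈ -23.8, y ≈ 35.8 km.
Check against SEIS02 (with the unrounded x, y): √((x + 1.6)²+(y − 30.9)²) = 22.72 ≈ 22.73 km. ✓

x ≈ -23.8 km, y ≈ 35.8 km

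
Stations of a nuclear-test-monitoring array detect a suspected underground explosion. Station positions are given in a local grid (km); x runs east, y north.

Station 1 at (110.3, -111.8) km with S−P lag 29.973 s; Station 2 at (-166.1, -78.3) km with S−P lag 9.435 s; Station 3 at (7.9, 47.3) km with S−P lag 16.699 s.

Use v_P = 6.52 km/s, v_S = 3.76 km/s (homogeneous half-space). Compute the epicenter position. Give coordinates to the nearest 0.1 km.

x ≈ -132.1 km, y ≈ -1.7 km

Distance from S−P lag: d = Δt · v_P v_S / (v_P − v_S) = Δt · (6.52·3.76)/(6.52−3.76) ≈ 8.8823·Δt.
So d_Station 1 = 266.23, d_Station 2 = 83.80, d_Station 3 = 148.33 km.
Circle about each station: (x − 110.3)² + (y + 111.8)² = 266.23²; (x + 166.1)² + (y + 78.3)² = 83.80²; (x − 7.9)² + (y − 47.3)² = 148.33².
Subtracting the Station 1 equation from the Station 2 and Station 3 equations removes the quadratic terms:
-552.8 x + 67.0 y = 72910.74
-204.8 x + 318.2 y = 26510.99
Solving the 2×2 system: x ≈ -132.1, y ≈ -1.7 km.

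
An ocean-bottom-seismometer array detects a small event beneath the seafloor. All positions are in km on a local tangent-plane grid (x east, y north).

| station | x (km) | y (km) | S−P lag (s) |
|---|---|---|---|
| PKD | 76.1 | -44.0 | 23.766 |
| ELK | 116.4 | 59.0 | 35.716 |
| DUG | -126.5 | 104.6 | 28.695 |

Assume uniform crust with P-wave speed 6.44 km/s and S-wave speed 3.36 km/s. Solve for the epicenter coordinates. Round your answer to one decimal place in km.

-83.7 km east, -92.4 km north

Distance from S−P lag: d = Δt · v_P v_S / (v_P − v_S) = Δt · (6.44·3.36)/(6.44−3.36) ≈ 7.0255·Δt.
So d_PKD = 166.97, d_ELK = 250.92, d_DUG = 201.60 km.
Circle about each station: (x − 76.1)² + (y + 44.0)² = 166.97²; (x − 116.4)² + (y − 59.0)² = 250.92²; (x + 126.5)² + (y − 104.6)² = 201.60².
Subtracting the PKD equation from the ELK and DUG equations removes the quadratic terms:
80.6 x + 206.0 y = -25779.12
-405.2 x + 297.2 y = 6452.62
Solving the 2×2 system: x ≈ -83.7, y ≈ -92.4 km.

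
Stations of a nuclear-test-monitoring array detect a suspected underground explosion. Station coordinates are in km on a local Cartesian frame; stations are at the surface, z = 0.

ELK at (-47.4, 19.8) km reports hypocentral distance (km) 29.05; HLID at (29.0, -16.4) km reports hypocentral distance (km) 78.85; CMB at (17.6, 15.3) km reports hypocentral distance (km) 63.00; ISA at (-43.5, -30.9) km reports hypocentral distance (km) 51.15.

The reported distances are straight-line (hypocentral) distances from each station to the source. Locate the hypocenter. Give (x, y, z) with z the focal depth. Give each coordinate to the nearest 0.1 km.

(-39.3, 12.4, 26.9)

Each station gives a sphere (x−x_i)² + (y−y_i)² + z² = d_i² (stations at z=0).
Subtracting the ELK sphere from HLID and CMB: z² cancels, leaving linear equations in x and y:
152.8 x − 72.4 y = -6902.26
130.0 x − 9.0 y = -5220.05
Solving: x ≈ -39.296, y ≈ 12.402 km (keep extra digits for the depth step; rounded: -39.3, 12.4).
Then from the ELK sphere: z² = 29.05² − (x + 47.4)² − (y − 19.8)² with x = -39.296, y = 12.402, so z ≈ 26.898 ≈ 26.9 km.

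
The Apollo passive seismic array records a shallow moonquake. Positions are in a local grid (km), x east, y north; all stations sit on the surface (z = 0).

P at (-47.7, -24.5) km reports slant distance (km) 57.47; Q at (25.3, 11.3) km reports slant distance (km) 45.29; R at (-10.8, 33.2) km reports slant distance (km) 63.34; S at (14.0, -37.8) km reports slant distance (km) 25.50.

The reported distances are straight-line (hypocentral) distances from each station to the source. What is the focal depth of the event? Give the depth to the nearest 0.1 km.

depth ≈ 20.2 km

Each station gives a sphere (x−x_i)² + (y−y_i)² + z² = d_i² (stations at z=0).
Subtracting the P sphere from Q and R: z² cancels, leaving linear equations in x and y:
146.0 x + 71.6 y = -856.14
73.8 x + 115.4 y = -2365.81
Solving: x ≈ 6.104, y ≈ -24.405 km (keep extra digits for the depth step; rounded: 6.1, -24.4).
Then from the P sphere: z² = 57.47² − (x + 47.7)² − (y + 24.5)² with x = 6.104, y = -24.405, so z ≈ 20.197 ≈ 20.2 km.
Check against S (with the unrounded solution): distance 25.49 ≈ 25.50 km. ✓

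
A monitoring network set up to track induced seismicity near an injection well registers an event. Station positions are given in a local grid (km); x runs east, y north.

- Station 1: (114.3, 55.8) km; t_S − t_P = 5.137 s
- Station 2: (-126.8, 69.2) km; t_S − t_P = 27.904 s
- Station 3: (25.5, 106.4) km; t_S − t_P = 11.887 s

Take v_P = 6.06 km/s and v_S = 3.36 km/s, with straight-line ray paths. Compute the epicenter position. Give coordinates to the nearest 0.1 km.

Distance from S−P lag: d = Δt · v_P v_S / (v_P − v_S) = Δt · (6.06·3.36)/(6.06−3.36) ≈ 7.5413·Δt.
So d_Station 1 = 38.74, d_Station 2 = 210.43, d_Station 3 = 89.64 km.
Circle about each station: (x − 114.3)² + (y − 55.8)² = 38.74²; (x + 126.8)² + (y − 69.2)² = 210.43²; (x − 25.5)² + (y − 106.4)² = 89.64².
Subtracting the Station 1 equation from the Station 2 and Station 3 equations removes the quadratic terms:
-482.2 x + 26.8 y = -38091.25
-177.6 x + 101.2 y = -10741.46
Solving the 2×2 system: x ≈ 81.0, y ≈ 36.0 km.

81.0 km east, 36.0 km north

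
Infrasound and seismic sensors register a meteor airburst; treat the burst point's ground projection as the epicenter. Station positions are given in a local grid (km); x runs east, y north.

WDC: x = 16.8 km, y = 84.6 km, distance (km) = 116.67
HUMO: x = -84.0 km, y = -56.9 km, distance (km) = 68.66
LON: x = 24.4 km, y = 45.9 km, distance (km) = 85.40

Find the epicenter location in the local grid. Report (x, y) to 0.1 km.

Circle about each station: (x − 16.8)² + (y − 84.6)² = 116.67²; (x + 84.0)² + (y + 56.9)² = 68.66²; (x − 24.4)² + (y − 45.9)² = 85.40².
Subtracting pairs of circle equations eliminates x²+y² and gives linear equations (the radical axes):
-201.6 x − 283.0 y = 11751.90
15.2 x − 77.4 y = 1581.50
Solving the 2×2 system: x ≈ -23.2, y ≈ -25.0 km.
Check against WDC (with the unrounded x, y): √((x − 16.8)²+(y − 84.6)²) = 116.67 ≈ 116.67 km. ✓

-23.2 km east, -25.0 km north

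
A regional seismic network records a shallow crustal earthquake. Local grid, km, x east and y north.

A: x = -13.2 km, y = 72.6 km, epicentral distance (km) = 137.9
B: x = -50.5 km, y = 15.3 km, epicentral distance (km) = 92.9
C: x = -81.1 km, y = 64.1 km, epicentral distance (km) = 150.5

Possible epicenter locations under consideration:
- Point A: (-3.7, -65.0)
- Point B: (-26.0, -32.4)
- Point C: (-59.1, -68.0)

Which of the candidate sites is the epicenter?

Point A

For each candidate, compare |candidate − station| to the reported distance:
Point A: residuals A 0.0, B 0.0, C 0.0 → max 0.0 km
Point B: residuals A 32.1, B 39.3, C 39.4 → max 39.4 km
Point C: residuals A 10.0, B 9.2, C 16.6 → max 16.6 km
Only Point A has all residuals ≈ 0.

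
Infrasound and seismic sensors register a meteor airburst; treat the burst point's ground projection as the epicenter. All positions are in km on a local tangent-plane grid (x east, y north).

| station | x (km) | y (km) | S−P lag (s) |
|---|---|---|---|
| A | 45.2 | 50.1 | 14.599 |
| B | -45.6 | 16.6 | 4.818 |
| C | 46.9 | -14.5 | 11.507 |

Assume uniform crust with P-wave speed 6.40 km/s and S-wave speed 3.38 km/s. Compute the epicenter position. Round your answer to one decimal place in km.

Distance from S−P lag: d = Δt · v_P v_S / (v_P − v_S) = Δt · (6.40·3.38)/(6.40−3.38) ≈ 7.1629·Δt.
So d_A = 104.57, d_B = 34.51, d_C = 82.42 km.
Circle about each station: (x − 45.2)² + (y − 50.1)² = 104.57²; (x + 45.6)² + (y − 16.6)² = 34.51²; (x − 46.9)² + (y + 14.5)² = 82.42².
Subtracting the A equation from the B and C equations removes the quadratic terms:
-181.6 x − 67.0 y = 7545.81
3.4 x − 129.2 y = 1998.64
Solving the 2×2 system: x ≈ -35.5, y ≈ -16.4 km.

x ≈ -35.5 km, y ≈ -16.4 km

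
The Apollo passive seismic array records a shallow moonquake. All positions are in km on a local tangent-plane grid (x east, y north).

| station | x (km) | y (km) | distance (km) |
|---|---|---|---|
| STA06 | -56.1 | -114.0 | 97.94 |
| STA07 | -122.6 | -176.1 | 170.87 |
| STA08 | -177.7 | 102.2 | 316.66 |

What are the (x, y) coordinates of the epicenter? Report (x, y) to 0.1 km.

(41.0, -126.8)

Circle about each station: (x + 56.1)² + (y + 114.0)² = 97.94²; (x + 122.6)² + (y + 176.1)² = 170.87²; (x + 177.7)² + (y − 102.2)² = 316.66².
Subtracting the STA06 equation from the STA07 and STA08 equations removes the quadratic terms:
-133.0 x − 124.2 y = 10294.45
-243.2 x + 432.4 y = -64802.39
Solving the 2×2 system: x ≈ 41.0, y ≈ -126.8 km.
Check against STA06 (with the unrounded x, y): √((x + 56.1)²+(y + 114.0)²) = 97.95 ≈ 97.94 km. ✓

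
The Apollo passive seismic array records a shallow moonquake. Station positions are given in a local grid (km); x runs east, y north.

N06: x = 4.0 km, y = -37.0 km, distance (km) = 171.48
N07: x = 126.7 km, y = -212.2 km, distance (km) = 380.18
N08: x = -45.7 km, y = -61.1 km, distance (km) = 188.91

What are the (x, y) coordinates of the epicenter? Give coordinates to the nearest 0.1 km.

Circle about each station: (x − 4.0)² + (y + 37.0)² = 171.48²; (x − 126.7)² + (y + 212.2)² = 380.18²; (x + 45.7)² + (y + 61.1)² = 188.91².
Subtracting the N06 equation from the N07 and N08 equations removes the quadratic terms:
245.4 x − 350.4 y = -55434.71
-99.4 x − 48.2 y = -1844.90
Solving the 2×2 system: x ≈ -43.4, y ≈ 127.8 km.

x ≈ -43.4 km, y ≈ 127.8 km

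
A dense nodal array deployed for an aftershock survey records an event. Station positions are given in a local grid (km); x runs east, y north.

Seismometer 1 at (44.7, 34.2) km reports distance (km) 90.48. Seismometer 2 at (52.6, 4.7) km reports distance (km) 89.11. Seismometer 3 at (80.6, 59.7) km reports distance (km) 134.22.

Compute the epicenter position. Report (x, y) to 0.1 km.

Circle about each station: (x − 44.7)² + (y − 34.2)² = 90.48²; (x − 52.6)² + (y − 4.7)² = 89.11²; (x − 80.6)² + (y − 59.7)² = 134.22².
Subtracting the Seismometer 1 equation from the Seismometer 2 and Seismometer 3 equations removes the quadratic terms:
15.8 x − 59.0 y = -132.84
71.8 x + 51.0 y = -2935.66
Solving the 2×2 system: x ≈ -35.7, y ≈ -7.3 km.

-35.7 km east, -7.3 km north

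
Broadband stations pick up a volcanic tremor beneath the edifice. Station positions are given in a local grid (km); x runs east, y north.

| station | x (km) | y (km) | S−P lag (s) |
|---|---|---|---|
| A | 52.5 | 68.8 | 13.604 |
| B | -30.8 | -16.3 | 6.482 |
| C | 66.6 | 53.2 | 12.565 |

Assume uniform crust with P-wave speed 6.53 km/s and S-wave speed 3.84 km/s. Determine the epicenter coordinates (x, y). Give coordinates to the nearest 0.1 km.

17.2 km east, -53.0 km north

Distance from S−P lag: d = Δt · v_P v_S / (v_P − v_S) = Δt · (6.53·3.84)/(6.53−3.84) ≈ 9.3216·Δt.
So d_A = 126.81, d_B = 60.42, d_C = 117.13 km.
Circle about each station: (x − 52.5)² + (y − 68.8)² = 126.81²; (x + 30.8)² + (y + 16.3)² = 60.42²; (x − 66.6)² + (y − 53.2)² = 117.13².
Subtracting the A equation from the B and C equations removes the quadratic terms:
-166.6 x − 170.2 y = 6154.84
28.2 x − 31.2 y = 2137.45
Solving the 2×2 system: x ≈ 17.2, y ≈ -53.0 km.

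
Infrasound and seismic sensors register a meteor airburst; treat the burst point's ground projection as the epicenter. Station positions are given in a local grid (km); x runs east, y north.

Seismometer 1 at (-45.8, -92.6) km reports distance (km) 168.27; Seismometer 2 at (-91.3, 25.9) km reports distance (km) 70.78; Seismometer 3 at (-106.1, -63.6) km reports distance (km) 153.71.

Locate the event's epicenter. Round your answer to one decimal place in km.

Circle about each station: (x + 45.8)² + (y + 92.6)² = 168.27²; (x + 91.3)² + (y − 25.9)² = 70.78²; (x + 106.1)² + (y + 63.6)² = 153.71².
Subtracting pairs of circle equations eliminates x²+y² and gives linear equations (the radical axes):
-91.0 x + 237.0 y = 21639.08
-120.6 x + 58.0 y = 9317.80
Solving the 2×2 system: x ≈ -40.9, y ≈ 75.6 km.
Check against Seismometer 1 (with the unrounded x, y): √((x + 45.8)²+(y + 92.6)²) = 168.27 ≈ 168.27 km. ✓

(-40.9, 75.6)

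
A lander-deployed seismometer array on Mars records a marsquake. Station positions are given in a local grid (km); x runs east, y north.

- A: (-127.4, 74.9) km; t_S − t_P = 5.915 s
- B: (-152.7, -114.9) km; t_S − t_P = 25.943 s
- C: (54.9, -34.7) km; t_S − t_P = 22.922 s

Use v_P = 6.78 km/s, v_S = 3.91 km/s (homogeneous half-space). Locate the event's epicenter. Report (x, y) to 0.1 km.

(-92.7, 117.1)

Distance from S−P lag: d = Δt · v_P v_S / (v_P − v_S) = Δt · (6.78·3.91)/(6.78−3.91) ≈ 9.2369·Δt.
So d_A = 54.64, d_B = 239.63, d_C = 211.73 km.
Circle about each station: (x + 127.4)² + (y − 74.9)² = 54.64²; (x + 152.7)² + (y + 114.9)² = 239.63²; (x − 54.9)² + (y + 34.7)² = 211.73².
Subtracting pairs of circle equations eliminates x²+y² and gives linear equations (the radical axes):
-50.6 x − 379.6 y = -39758.48
364.6 x − 219.2 y = -59466.73
Solving the 2×2 system: x ≈ -92.7, y ≈ 117.1 km.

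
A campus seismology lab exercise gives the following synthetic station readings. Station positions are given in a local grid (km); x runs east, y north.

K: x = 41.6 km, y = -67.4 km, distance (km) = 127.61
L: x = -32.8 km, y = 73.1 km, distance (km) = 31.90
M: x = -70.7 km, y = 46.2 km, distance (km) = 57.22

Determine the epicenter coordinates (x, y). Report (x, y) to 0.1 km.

-13.5 km east, 47.7 km north

Circle about each station: (x − 41.6)² + (y + 67.4)² = 127.61²; (x + 32.8)² + (y − 73.1)² = 31.90²; (x + 70.7)² + (y − 46.2)² = 57.22².
Subtracting pairs of circle equations eliminates x²+y² and gives linear equations (the radical axes):
-148.8 x + 281.0 y = 15412.83
-224.6 x + 227.2 y = 13869.79
Solving the 2×2 system: x ≈ -13.5, y ≈ 47.7 km.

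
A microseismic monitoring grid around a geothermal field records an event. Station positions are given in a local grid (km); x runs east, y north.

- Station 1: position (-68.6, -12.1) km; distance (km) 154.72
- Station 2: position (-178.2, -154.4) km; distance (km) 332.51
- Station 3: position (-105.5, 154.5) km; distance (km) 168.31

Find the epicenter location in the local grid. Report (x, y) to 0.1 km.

(49.2, 88.2)

Circle about each station: (x + 68.6)² + (y + 12.1)² = 154.72²; (x + 178.2)² + (y + 154.4)² = 332.51²; (x + 105.5)² + (y − 154.5)² = 168.31².
Subtracting the Station 1 equation from the Station 2 and Station 3 equations removes the quadratic terms:
-219.2 x − 284.6 y = -35882.39
-73.8 x + 333.2 y = 25758.15
Solving the 2×2 system: x ≈ 49.2, y ≈ 88.2 km.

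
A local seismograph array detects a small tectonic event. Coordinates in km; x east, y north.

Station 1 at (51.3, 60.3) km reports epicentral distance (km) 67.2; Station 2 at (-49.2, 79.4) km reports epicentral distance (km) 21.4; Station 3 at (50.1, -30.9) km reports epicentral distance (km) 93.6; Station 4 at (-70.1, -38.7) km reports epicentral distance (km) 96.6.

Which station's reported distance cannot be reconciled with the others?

Station 2

Solve using three stations at a time. Using Station 1, Station 3, Station 4 (subtract circle equations pairwise → linear system) gives (x, y) ≈ (-12.4, 38.8).
Distances from that point to each station vs reported:
  Station 1: calculated 67.2 vs reported 67.2 → residual 0.0 km
  Station 2: calculated 54.8 vs reported 21.4 → residual 33.4 km
  Station 3: calculated 93.6 vs reported 93.6 → residual 0.0 km
  Station 4: calculated 96.6 vs reported 96.6 → residual 0.0 km
Station 1, Station 3, Station 4 are mutually consistent (residuals ≈ 0); Station 2 is off by 33.4 km.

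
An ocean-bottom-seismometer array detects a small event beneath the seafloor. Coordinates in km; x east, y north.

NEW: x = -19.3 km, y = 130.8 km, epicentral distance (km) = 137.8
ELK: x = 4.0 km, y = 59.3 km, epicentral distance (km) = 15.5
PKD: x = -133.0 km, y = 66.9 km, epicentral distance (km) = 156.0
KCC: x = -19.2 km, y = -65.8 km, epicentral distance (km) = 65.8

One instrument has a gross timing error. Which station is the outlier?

Solve using three stations at a time. Using NEW, PKD, KCC (subtract circle equations pairwise → linear system) gives (x, y) ≈ (5.6, -4.8).
Distances from that point to each station vs reported:
  NEW: calculated 137.8 vs reported 137.8 → residual 0.0 km
  ELK: calculated 64.1 vs reported 15.5 → residual 48.6 km
  PKD: calculated 156.0 vs reported 156.0 → residual 0.0 km
  KCC: calculated 65.9 vs reported 65.8 → residual 0.1 km
NEW, PKD, KCC are mutually consistent (residuals ≈ 0); ELK is off by 48.6 km.

ELK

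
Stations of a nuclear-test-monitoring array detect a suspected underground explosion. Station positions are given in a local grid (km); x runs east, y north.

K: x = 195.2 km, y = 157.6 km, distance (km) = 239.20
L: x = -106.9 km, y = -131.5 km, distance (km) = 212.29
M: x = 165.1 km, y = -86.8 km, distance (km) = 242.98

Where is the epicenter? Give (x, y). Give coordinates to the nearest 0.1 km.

Circle about each station: (x − 195.2)² + (y − 157.6)² = 239.20²; (x + 106.9)² + (y + 131.5)² = 212.29²; (x − 165.1)² + (y + 86.8)² = 242.98².
Subtracting the K equation from the L and M equations removes the quadratic terms:
-604.2 x − 578.2 y = -22071.34
-60.2 x − 488.8 y = -29971.19
Solving the 2×2 system: x ≈ -25.1, y ≈ 64.4 km.

x ≈ -25.1 km, y ≈ 64.4 km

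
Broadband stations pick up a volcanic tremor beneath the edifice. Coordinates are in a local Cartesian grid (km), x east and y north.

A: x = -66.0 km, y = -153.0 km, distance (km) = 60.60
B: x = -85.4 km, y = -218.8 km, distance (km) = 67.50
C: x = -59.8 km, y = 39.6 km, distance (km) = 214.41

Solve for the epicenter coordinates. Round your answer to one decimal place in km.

(-125.5, -164.5)

Circle about each station: (x + 66.0)² + (y + 153.0)² = 60.60²; (x + 85.4)² + (y + 218.8)² = 67.50²; (x + 59.8)² + (y − 39.6)² = 214.41².
Subtracting the A equation from the B and C equations removes the quadratic terms:
-38.8 x − 131.6 y = 26517.71
12.4 x + 385.2 y = -64920.09
Solving the 2×2 system: x ≈ -125.5, y ≈ -164.5 km.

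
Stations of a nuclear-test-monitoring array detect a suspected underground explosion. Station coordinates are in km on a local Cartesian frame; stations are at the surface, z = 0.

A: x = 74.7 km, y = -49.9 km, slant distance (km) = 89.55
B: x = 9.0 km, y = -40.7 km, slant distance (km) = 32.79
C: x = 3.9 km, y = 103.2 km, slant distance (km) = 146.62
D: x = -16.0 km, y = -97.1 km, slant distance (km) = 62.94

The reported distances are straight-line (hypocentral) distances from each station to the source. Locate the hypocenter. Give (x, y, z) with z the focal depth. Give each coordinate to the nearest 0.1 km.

x ≈ -10.3 km, y ≈ -40.3 km, depth ≈ 26.5 km

Each station gives a sphere (x−x_i)² + (y−y_i)² + z² = d_i² (stations at z=0).
Subtracting the A sphere from B and C: z² cancels, leaving linear equations in x and y:
-131.4 x + 18.4 y = 611.41
-141.6 x + 306.2 y = -10882.87
Solving: x ≈ -10.297, y ≈ -40.303 km (keep extra digits for the depth step; rounded: -10.3, -40.3).
Then from the A sphere: z² = 89.55² − (x − 74.7)² − (y + 49.9)² with x = -10.297, y = -40.303, so z ≈ 26.507 ≈ 26.5 km.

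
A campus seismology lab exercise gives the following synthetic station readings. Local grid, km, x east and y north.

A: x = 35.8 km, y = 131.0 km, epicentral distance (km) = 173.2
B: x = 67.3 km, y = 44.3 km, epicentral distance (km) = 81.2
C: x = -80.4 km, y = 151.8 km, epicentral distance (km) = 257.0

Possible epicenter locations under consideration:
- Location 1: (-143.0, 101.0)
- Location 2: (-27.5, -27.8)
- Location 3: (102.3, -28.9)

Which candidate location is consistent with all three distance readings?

For each candidate, compare |candidate − station| to the reported distance:
Location 1: residuals A 8.1, B 136.6, C 176.4 → max 176.4 km
Location 2: residuals A 2.2, B 37.9, C 69.8 → max 69.8 km
Location 3: residuals A 0.0, B 0.1, C 0.0 → max 0.1 km
Only Location 3 has all residuals ≈ 0.

Location 3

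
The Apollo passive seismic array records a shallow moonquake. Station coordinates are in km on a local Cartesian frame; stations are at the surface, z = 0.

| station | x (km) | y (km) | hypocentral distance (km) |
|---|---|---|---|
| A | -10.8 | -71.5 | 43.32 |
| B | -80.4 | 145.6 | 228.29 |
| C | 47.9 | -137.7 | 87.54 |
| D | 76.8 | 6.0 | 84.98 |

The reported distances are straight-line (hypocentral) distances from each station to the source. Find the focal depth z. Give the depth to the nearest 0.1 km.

depth ≈ 21.8 km

Each station gives a sphere (x−x_i)² + (y−y_i)² + z² = d_i² (stations at z=0).
Subtracting the A sphere from B and C: z² cancels, leaving linear equations in x and y:
-139.2 x + 434.2 y = -27805.07
117.4 x − 132.4 y = 10240.18
Solving: x ≈ 23.503, y ≈ -56.503 km (keep extra digits for the depth step; rounded: 23.5, -56.5).
Then from the A sphere: z² = 43.32² − (x + 10.8)² − (y + 71.5)² with x = 23.503, y = -56.503, so z ≈ 21.795 ≈ 21.8 km.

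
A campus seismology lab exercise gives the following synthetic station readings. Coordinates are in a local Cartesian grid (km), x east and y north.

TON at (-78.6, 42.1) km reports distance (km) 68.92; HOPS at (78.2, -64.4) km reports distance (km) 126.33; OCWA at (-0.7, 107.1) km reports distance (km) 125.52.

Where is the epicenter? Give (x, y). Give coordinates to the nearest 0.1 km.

Circle about each station: (x + 78.6)² + (y − 42.1)² = 68.92²; (x − 78.2)² + (y + 64.4)² = 126.33²; (x + 0.7)² + (y − 107.1)² = 125.52².
Subtracting the TON equation from the HOPS and OCWA equations removes the quadratic terms:
313.6 x − 213.0 y = -8897.07
155.8 x + 130.0 y = -7484.77
Solving the 2×2 system: x ≈ -37.2, y ≈ -13.0 km.

-37.2 km east, -13.0 km north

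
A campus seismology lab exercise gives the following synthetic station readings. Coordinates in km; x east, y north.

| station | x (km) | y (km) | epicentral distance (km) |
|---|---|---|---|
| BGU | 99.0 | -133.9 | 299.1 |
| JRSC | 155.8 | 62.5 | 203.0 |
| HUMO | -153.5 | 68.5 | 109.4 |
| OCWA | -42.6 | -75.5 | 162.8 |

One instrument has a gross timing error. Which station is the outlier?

Solve using three stations at a time. Using JRSC, HUMO, OCWA (subtract circle equations pairwise → linear system) gives (x, y) ≈ (-45.7, 87.3).
Distances from that point to each station vs reported:
  BGU: calculated 264.3 vs reported 299.1 → residual 34.8 km
  JRSC: calculated 203.0 vs reported 203.0 → residual 0.0 km
  HUMO: calculated 109.4 vs reported 109.4 → residual 0.0 km
  OCWA: calculated 162.8 vs reported 162.8 → residual 0.0 km
JRSC, HUMO, OCWA are mutually consistent (residuals ≈ 0); BGU is off by 34.8 km.

BGU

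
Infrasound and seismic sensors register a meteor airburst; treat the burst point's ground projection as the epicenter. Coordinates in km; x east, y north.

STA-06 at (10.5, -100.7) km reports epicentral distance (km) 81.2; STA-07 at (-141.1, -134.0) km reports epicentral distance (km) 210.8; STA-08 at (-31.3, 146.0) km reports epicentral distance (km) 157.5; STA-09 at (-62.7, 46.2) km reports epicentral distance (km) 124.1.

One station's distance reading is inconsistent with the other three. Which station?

STA-08

Solve using three stations at a time. Using STA-06, STA-07, STA-09 (subtract circle equations pairwise → linear system) gives (x, y) ≈ (39.2, -24.7).
Distances from that point to each station vs reported:
  STA-06: calculated 81.2 vs reported 81.2 → residual 0.0 km
  STA-07: calculated 210.8 vs reported 210.8 → residual 0.0 km
  STA-08: calculated 184.7 vs reported 157.5 → residual 27.2 km
  STA-09: calculated 124.1 vs reported 124.1 → residual 0.0 km
STA-06, STA-07, STA-09 are mutually consistent (residuals ≈ 0); STA-08 is off by 27.2 km.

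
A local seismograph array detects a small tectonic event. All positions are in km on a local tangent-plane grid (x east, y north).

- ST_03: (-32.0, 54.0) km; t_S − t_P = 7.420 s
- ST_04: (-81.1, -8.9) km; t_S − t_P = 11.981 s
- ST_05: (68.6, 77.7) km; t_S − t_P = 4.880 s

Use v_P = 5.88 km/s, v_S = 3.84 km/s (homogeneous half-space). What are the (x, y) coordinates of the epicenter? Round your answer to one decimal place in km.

Distance from S−P lag: d = Δt · v_P v_S / (v_P − v_S) = Δt · (5.88·3.84)/(5.88−3.84) ≈ 11.0682·Δt.
So d_ST_03 = 82.13, d_ST_04 = 132.61, d_ST_05 = 54.01 km.
Circle about each station: (x + 32.0)² + (y − 54.0)² = 82.13²; (x + 81.1)² + (y + 8.9)² = 132.61²; (x − 68.6)² + (y − 77.7)² = 54.01².
Subtracting the ST_03 equation from the ST_04 and ST_05 equations removes the quadratic terms:
-98.2 x − 125.8 y = -8123.66
201.2 x + 47.4 y = 10631.51
Solving the 2×2 system: x ≈ 46.1, y ≈ 28.6 km.

x ≈ 46.1 km, y ≈ 28.6 km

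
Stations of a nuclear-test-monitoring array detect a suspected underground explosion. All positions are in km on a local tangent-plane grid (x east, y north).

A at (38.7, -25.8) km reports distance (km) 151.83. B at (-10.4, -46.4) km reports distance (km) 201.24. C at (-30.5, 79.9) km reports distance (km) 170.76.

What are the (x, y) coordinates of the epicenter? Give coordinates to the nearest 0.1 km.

Circle about each station: (x − 38.7)² + (y + 25.8)² = 151.83²; (x + 10.4)² + (y + 46.4)² = 201.24²; (x + 30.5)² + (y − 79.9)² = 170.76².
Subtracting the A equation from the B and C equations removes the quadratic terms:
-98.2 x − 41.2 y = -17347.40
-138.4 x + 211.4 y = -955.70
Solving the 2×2 system: x ≈ 140.1, y ≈ 87.2 km.

x ≈ 140.1 km, y ≈ 87.2 km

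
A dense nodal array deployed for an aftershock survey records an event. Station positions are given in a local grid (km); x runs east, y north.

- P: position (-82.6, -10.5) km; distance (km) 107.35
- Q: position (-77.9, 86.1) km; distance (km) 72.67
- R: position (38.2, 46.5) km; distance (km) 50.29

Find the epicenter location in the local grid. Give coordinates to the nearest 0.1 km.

Circle about each station: (x + 82.6)² + (y + 10.5)² = 107.35²; (x + 77.9)² + (y − 86.1)² = 72.67²; (x − 38.2)² + (y − 46.5)² = 50.29².
Subtracting pairs of circle equations eliminates x²+y² and gives linear equations (the radical axes):
9.4 x + 193.2 y = 12791.70
241.6 x + 114.0 y = 5683.42
Solving the 2×2 system: x ≈ -7.9, y ≈ 66.6 km.

-7.9 km east, 66.6 km north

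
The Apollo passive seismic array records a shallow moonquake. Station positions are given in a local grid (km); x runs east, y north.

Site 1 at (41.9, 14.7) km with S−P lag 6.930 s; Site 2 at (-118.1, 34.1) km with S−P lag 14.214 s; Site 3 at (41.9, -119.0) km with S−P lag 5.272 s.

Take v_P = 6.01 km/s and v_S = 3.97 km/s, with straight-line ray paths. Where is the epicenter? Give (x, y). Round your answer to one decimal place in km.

Distance from S−P lag: d = Δt · v_P v_S / (v_P − v_S) = Δt · (6.01·3.97)/(6.01−3.97) ≈ 11.6959·Δt.
So d_Site 1 = 81.05, d_Site 2 = 166.25, d_Site 3 = 61.66 km.
Circle about each station: (x − 41.9)² + (y − 14.7)² = 81.05²; (x + 118.1)² + (y − 34.1)² = 166.25²; (x − 41.9)² + (y + 119.0)² = 61.66².
Subtracting the Site 1 equation from the Site 2 and Site 3 equations removes the quadratic terms:
-320.0 x + 38.8 y = -7931.24
0.0 x − 267.4 y = 16712.06
Solving the 2×2 system: x ≈ 17.2, y ≈ -62.5 km.
Check against Site 1 (with the unrounded x, y): √((x − 41.9)²+(y − 14.7)²) = 81.05 ≈ 81.05 km. ✓

17.2 km east, -62.5 km north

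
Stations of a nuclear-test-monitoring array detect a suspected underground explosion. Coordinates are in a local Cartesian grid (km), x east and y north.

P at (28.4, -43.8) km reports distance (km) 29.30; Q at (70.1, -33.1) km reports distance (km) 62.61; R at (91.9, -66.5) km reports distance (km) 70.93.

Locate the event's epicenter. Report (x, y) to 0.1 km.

21.2 km east, -72.2 km north

Circle about each station: (x − 28.4)² + (y + 43.8)² = 29.30²; (x − 70.1)² + (y + 33.1)² = 62.61²; (x − 91.9)² + (y + 66.5)² = 70.93².
Subtracting the P equation from the Q and R equations removes the quadratic terms:
83.4 x + 21.4 y = 223.10
127.0 x − 45.4 y = 5970.29
Solving the 2×2 system: x ≈ 21.2, y ≈ -72.2 km.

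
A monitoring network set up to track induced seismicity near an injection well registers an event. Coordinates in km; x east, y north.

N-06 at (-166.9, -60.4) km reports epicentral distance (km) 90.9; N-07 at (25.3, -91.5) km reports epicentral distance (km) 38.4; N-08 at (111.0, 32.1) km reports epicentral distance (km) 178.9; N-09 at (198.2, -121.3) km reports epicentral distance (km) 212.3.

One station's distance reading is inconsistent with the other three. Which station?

Solve using three stations at a time. Using N-07, N-08, N-09 (subtract circle equations pairwise → linear system) gives (x, y) ≈ (-12.7, -97.1).
Distances from that point to each station vs reported:
  N-06: calculated 158.5 vs reported 90.9 → residual 67.6 km
  N-07: calculated 38.4 vs reported 38.4 → residual 0.0 km
  N-08: calculated 178.9 vs reported 178.9 → residual 0.0 km
  N-09: calculated 212.3 vs reported 212.3 → residual 0.0 km
N-07, N-08, N-09 are mutually consistent (residuals ≈ 0); N-06 is off by 67.6 km.

N-06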